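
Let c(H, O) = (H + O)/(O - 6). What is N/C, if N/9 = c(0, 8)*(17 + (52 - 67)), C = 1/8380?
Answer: 603360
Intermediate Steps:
c(H, O) = (H + O)/(-6 + O)
C = 1/8380 ≈ 0.00011933
N = 72 (N = 9*(((0 + 8)/(-6 + 8))*(17 + (52 - 67))) = 9*((8/2)*(17 - 15)) = 9*(((½)*8)*2) = 9*(4*2) = 9*8 = 72)
N/C = 72/(1/8380) = 72*8380 = 603360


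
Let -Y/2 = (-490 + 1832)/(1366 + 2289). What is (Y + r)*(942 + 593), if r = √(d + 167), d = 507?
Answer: -823988/731 + 1535*√674 ≈ 38724.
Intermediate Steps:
r = √674 (r = √(507 + 167) = √674 ≈ 25.962)
Y = -2684/3655 (Y = -2*(-490 + 1832)/(1366 + 2289) = -2684/3655 ≈ -0.73434)
(Y + r)*(942 + 593) = (-2684/3655 + √674)*(942 + 593) = (-2684/3655 + √674)*1535 = -823988/731 + 1535*√674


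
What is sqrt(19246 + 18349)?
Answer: sqrt(37595) ≈ 193.89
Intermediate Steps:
sqrt(19246 + 18349) = sqrt(37595)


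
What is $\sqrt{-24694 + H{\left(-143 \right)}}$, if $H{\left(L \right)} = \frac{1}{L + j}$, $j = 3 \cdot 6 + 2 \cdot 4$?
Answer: $\frac{i \sqrt{37559587}}{39} \approx 157.14 i$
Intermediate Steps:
$j = 26$ ($j = 18 + 8 = 26$)
$H{\left(L \right)} = \frac{1}{26 + L}$ ($H{\left(L \right)} = \frac{1}{L + 26} = \frac{1}{26 + L}$)
$\sqrt{-24694 + H{\left(-143 \right)}} = \sqrt{-24694 + \frac{1}{26 - 143}} = \sqrt{-24694 + \frac{1}{-117}} = \sqrt{-24694 - \frac{1}{117}} = \sqrt{- \frac{2889199}{117}} = \frac{i \sqrt{37559587}}{39}$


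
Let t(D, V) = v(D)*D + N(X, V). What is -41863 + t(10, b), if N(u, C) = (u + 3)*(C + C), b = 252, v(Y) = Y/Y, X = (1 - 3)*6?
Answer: -46389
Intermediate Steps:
X = -12 (X = -2*6 = -12)
v(Y) = 1
N(u, C) = 2*C*(3 + u) (N(u, C) = (3 + u)*(2*C) = 2*C*(3 + u))
t(D, V) = D - 18*V (t(D, V) = 1*D + 2*V*(3 - 12) = D + 2*V*(-9) = D - 18*V)
-41863 + t(10, b) = -41863 + (10 - 18*252) = -41863 + (10 - 4536) = -41863 - 4526 = -46389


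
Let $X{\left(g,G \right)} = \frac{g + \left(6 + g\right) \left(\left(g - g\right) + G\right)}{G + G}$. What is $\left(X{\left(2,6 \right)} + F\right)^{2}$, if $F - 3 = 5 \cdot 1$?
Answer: $\frac{5329}{36} \approx 148.03$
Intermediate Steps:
$F = 8$ ($F = 3 + 5 \cdot 1 = 3 + 5 = 8$)
$X{\left(g,G \right)} = \frac{g + G \left(6 + g\right)}{2 G}$ ($X{\left(g,G \right)} = \frac{g + \left(6 + g\right) \left(0 + G\right)}{2 G} = \left(g + \left(6 + g\right) G\right) \frac{1}{2 G} = \left(g + G \left(6 + g\right)\right) \frac{1}{2 G} = \frac{g + G \left(6 + g\right)}{2 G}$)
$\left(X{\left(2,6 \right)} + F\right)^{2} = \left(\frac{2 + 6 \left(6 + 2\right)}{2 \cdot 6} + 8\right)^{2} = \left(\frac{1}{2} \cdot \frac{1}{6} \left(2 + 6 \cdot 8\right) + 8\right)^{2} = \left(\frac{1}{2} \cdot \frac{1}{6} \left(2 + 48\right) + 8\right)^{2} = \left(\frac{1}{2} \cdot \frac{1}{6} \cdot 50 + 8\right)^{2} = \left(\frac{25}{6} + 8\right)^{2} = \left(\frac{73}{6}\right)^{2} = \frac{5329}{36}$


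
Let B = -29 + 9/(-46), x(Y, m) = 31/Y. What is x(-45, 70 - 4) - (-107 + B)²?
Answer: -1766325721/95220 ≈ -18550.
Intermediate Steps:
B = -1343/46 (B = -29 + 9*(-1/46) = -29 - 9/46 = -1343/46 ≈ -29.196)
x(-45, 70 - 4) - (-107 + B)² = 31/(-45) - (-107 - 1343/46)² = 31*(-1/45) - (-6265/46)² = -31/45 - 1*39250225/2116 = -31/45 - 39250225/2116 = -1766325721/95220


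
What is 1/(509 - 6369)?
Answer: -1/5860 ≈ -0.00017065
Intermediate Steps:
1/(509 - 6369) = 1/(-5860) = -1/5860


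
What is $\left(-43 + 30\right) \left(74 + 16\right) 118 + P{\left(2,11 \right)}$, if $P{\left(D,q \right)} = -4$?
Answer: $-138064$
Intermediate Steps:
$\left(-43 + 30\right) \left(74 + 16\right) 118 + P{\left(2,11 \right)} = \left(-43 + 30\right) \left(74 + 16\right) 118 - 4 = \left(-13\right) 90 \cdot 118 - 4 = \left(-1170\right) 118 - 4 = -138060 - 4 = -138064$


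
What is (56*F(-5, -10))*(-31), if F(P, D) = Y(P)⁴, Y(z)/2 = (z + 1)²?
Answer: -1820327936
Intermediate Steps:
Y(z) = 2*(1 + z)² (Y(z) = 2*(z + 1)² = 2*(1 + z)²)
F(P, D) = 16*(1 + P)⁸ (F(P, D) = (2*(1 + P)²)⁴ = 16*(1 + P)⁸)
(56*F(-5, -10))*(-31) = (56*(16*(1 - 5)⁸))*(-31) = (56*(16*(-4)⁸))*(-31) = (56*(16*65536))*(-31) = (56*1048576)*(-31) = 58720256*(-31) = -1820327936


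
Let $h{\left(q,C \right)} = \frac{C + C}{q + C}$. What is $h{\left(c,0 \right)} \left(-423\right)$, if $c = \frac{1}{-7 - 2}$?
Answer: $0$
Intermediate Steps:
$c = - \frac{1}{9}$ ($c = \frac{1}{-9} = - \frac{1}{9} \approx -0.11111$)
$h{\left(q,C \right)} = \frac{2 C}{C + q}$
$h{\left(c,0 \right)} \left(-423\right) = 2 \cdot 0 \frac{1}{0 - \frac{1}{9}} \left(-423\right) = 2 \cdot 0 \frac{1}{- \frac{1}{9}} \left(-423\right) = 2 \cdot 0 \left(-9\right) \left(-423\right) = 0 \left(-423\right) = 0$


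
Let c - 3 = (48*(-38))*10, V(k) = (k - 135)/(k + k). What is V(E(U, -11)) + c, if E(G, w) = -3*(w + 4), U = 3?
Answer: -127678/7 ≈ -18240.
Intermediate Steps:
E(G, w) = -12 - 3*w (E(G, w) = -3*(4 + w) = -12 - 3*w)
V(k) = (-135 + k)/(2*k) (V(k) = (-135 + k)/((2*k)) = (-135 + k)*(1/(2*k)) = (-135 + k)/(2*k))
c = -18237 (c = 3 + (48*(-38))*10 = 3 - 1824*10 = 3 - 18240 = -18237)
V(E(U, -11)) + c = (-135 + (-12 - 3*(-11)))/(2*(-12 - 3*(-11))) - 18237 = (-135 + (-12 + 33))/(2*(-12 + 33)) - 18237 = (½)*(-135 + 21)/21 - 18237 = (½)*(1/21)*(-114) - 18237 = -19/7 - 18237 = -127678/7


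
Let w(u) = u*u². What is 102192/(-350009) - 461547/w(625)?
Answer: -25110764353923/85451416015625 ≈ -0.29386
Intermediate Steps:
w(u) = u³
102192/(-350009) - 461547/w(625) = 102192/(-350009) - 461547/(625³) = 102192*(-1/350009) - 461547/244140625 = -102192/350009 - 461547*1/244140625 = -102192/350009 - 461547/244140625 = -25110764353923/85451416015625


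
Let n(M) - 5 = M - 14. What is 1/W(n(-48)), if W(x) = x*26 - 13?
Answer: -1/1495 ≈ -0.00066890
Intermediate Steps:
n(M) = -9 + M (n(M) = 5 + (M - 14) = 5 + (-14 + M) = -9 + M)
W(x) = -13 + 26*x (W(x) = 26*x - 13 = -13 + 26*x)
1/W(n(-48)) = 1/(-13 + 26*(-9 - 48)) = 1/(-13 + 26*(-57)) = 1/(-13 - 1482) = 1/(-1495) = -1/1495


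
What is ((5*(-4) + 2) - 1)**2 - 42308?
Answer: -41947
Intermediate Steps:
((5*(-4) + 2) - 1)**2 - 42308 = ((-20 + 2) - 1)**2 - 42308 = (-18 - 1)**2 - 42308 = (-19)**2 - 42308 = 361 - 42308 = -41947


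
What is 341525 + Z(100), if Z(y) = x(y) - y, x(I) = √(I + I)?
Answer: 341425 + 10*√2 ≈ 3.4144e+5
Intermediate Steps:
x(I) = √2*√I (x(I) = √(2*I) = √2*√I)
Z(y) = -y + √2*√y (Z(y) = √2*√y - y = -y + √2*√y)
341525 + Z(100) = 341525 + (-1*100 + √2*√100) = 341525 + (-100 + √2*10) = 341525 + (-100 + 10*√2) = 341425 + 10*√2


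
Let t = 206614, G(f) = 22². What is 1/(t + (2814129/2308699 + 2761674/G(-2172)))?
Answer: 558705158/118624925535293 ≈ 4.7098e-6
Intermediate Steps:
G(f) = 484
1/(t + (2814129/2308699 + 2761674/G(-2172))) = 1/(206614 + (2814129/2308699 + 2761674/484)) = 1/(206614 + (2814129*(1/2308699) + 2761674*(1/484))) = 1/(206614 + (2814129/2308699 + 1380837/242)) = 1/(206614 + 3188618020281/558705158) = 1/(118624925535293/558705158) = 558705158/118624925535293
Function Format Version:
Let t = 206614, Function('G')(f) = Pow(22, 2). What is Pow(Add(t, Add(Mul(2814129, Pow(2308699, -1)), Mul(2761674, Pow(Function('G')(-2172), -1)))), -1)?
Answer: Rational(558705158, 118624925535293) ≈ 4.7098e-6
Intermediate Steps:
Function('G')(f) = 484
Pow(Add(t, Add(Mul(2814129, Pow(2308699, -1)), Mul(2761674, Pow(Function('G')(-2172), -1)))), -1) = Pow(Add(206614, Add(Mul(2814129, Pow(2308699, -1)), Mul(2761674, Pow(484, -1)))), -1) = Pow(Add(206614, Add(Mul(2814129, Rational(1, 2308699)), Mul(2761674, Rational(1, 484)))), -1) = Pow(Add(206614, Add(Rational(2814129, 2308699), Rational(1380837, 242))), -1) = Pow(Add(206614, Rational(3188618020281, 558705158)), -1) = Pow(Rational(118624925535293, 558705158), -1) = Rational(558705158, 118624925535293)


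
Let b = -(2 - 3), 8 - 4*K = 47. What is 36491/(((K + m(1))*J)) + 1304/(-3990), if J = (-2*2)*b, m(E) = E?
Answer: 415867/399 ≈ 1042.3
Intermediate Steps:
K = -39/4 (K = 2 - ¼*47 = 2 - 47/4 = -39/4 ≈ -9.7500)
b = 1 (b = -1*(-1) = 1)
J = -4 (J = -2*2*1 = -4*1 = -4)
36491/(((K + m(1))*J)) + 1304/(-3990) = 36491/(((-39/4 + 1)*(-4))) + 1304/(-3990) = 36491/((-35/4*(-4))) + 1304*(-1/3990) = 36491/35 - 652/1995 = 36491*(1/35) - 652/1995 = 5213/5 - 652/1995 = 415867/399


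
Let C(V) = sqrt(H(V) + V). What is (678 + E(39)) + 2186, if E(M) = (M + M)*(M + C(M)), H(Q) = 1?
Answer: 5906 + 156*sqrt(10) ≈ 6399.3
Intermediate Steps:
C(V) = sqrt(1 + V)
E(M) = 2*M*(M + sqrt(1 + M)) (E(M) = (M + M)*(M + sqrt(1 + M)) = (2*M)*(M + sqrt(1 + M)) = 2*M*(M + sqrt(1 + M)))
(678 + E(39)) + 2186 = (678 + 2*39*(39 + sqrt(1 + 39))) + 2186 = (678 + 2*39*(39 + sqrt(40))) + 2186 = (678 + 2*39*(39 + 2*sqrt(10))) + 2186 = (678 + (3042 + 156*sqrt(10))) + 2186 = (3720 + 156*sqrt(10)) + 2186 = 5906 + 156*sqrt(10)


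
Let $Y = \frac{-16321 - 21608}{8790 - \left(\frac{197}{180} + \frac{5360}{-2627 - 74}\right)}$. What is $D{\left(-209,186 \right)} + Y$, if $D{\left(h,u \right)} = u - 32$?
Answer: $\frac{639748733842}{4273954903} \approx 149.69$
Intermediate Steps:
$Y = - \frac{18440321220}{4273954903}$ ($Y = - \frac{37929}{8790 - \left(\frac{197}{180} + \frac{5360}{-2627 - 74}\right)} = - \frac{37929}{8790 - \left(\frac{197}{180} + \frac{5360}{-2701}\right)} = - \frac{37929}{8790 - - \frac{432703}{486180}} = - \frac{37929}{8790 + \left(- \frac{197}{180} + \frac{5360}{2701}\right)} = - \frac{37929}{8790 + \frac{432703}{486180}} = - \frac{37929}{\frac{4273954903}{486180}} = \left(-37929\right) \frac{486180}{4273954903} = - \frac{18440321220}{4273954903} \approx -4.3146$)
$D{\left(h,u \right)} = -32 + u$
$D{\left(-209,186 \right)} + Y = \left(-32 + 186\right) - \frac{18440321220}{4273954903} = 154 - \frac{18440321220}{4273954903} = \frac{639748733842}{4273954903}$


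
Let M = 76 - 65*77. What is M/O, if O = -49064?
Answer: 4929/49064 ≈ 0.10046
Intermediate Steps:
M = -4929 (M = 76 - 5005 = -4929)
M/O = -4929/(-49064) = -4929*(-1/49064) = 4929/49064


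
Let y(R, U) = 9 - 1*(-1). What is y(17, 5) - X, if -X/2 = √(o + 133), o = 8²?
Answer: 10 + 2*√197 ≈ 38.071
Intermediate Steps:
o = 64
y(R, U) = 10 (y(R, U) = 9 + 1 = 10)
X = -2*√197 (X = -2*√(64 + 133) = -2*√197 ≈ -28.071)
y(17, 5) - X = 10 - (-2)*√197 = 10 + 2*√197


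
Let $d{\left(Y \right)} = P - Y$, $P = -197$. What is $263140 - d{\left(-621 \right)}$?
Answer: $262716$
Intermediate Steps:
$d{\left(Y \right)} = -197 - Y$
$263140 - d{\left(-621 \right)} = 263140 - \left(-197 - -621\right) = 263140 - \left(-197 + 621\right) = 263140 - 424 = 262716$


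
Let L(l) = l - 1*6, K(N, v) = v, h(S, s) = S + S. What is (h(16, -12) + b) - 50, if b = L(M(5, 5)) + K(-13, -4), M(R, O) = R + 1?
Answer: -22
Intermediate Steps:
M(R, O) = 1 + R
h(S, s) = 2*S
L(l) = -6 + l (L(l) = l - 6 = -6 + l)
b = -4 (b = (-6 + (1 + 5)) - 4 = (-6 + 6) - 4 = 0 - 4 = -4)
(h(16, -12) + b) - 50 = (2*16 - 4) - 50 = (32 - 4) - 50 = 28 - 50 = -22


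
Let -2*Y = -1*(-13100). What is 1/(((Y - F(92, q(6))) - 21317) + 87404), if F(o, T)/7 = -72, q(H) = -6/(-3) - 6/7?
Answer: 1/60041 ≈ 1.6655e-5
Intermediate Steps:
q(H) = 8/7 (q(H) = -6*(-⅓) - 6*⅐ = 2 - 6/7 = 8/7)
Y = -6550 (Y = -(-1)*(-13100)/2 = -½*13100 = -6550)
F(o, T) = -504 (F(o, T) = 7*(-72) = -504)
1/(((Y - F(92, q(6))) - 21317) + 87404) = 1/(((-6550 - 1*(-504)) - 21317) + 87404) = 1/(((-6550 + 504) - 21317) + 87404) = 1/((-6046 - 21317) + 87404) = 1/(-27363 + 87404) = 1/60041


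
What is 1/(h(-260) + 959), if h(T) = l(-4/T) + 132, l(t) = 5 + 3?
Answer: 1/1099 ≈ 0.00090992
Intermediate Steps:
l(t) = 8
h(T) = 140 (h(T) = 8 + 132 = 140)
1/(h(-260) + 959) = 1/(140 + 959) = 1/1099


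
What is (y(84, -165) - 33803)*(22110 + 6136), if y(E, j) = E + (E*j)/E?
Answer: -957087464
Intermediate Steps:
y(E, j) = E + j
(y(84, -165) - 33803)*(22110 + 6136) = ((84 - 165) - 33803)*(22110 + 6136) = (-81 - 33803)*28246 = -33884*28246 = -957087464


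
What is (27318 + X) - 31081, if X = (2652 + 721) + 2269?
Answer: 1879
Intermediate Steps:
X = 5642 (X = 3373 + 2269 = 5642)
(27318 + X) - 31081 = (27318 + 5642) - 31081 = 32960 - 31081 = 1879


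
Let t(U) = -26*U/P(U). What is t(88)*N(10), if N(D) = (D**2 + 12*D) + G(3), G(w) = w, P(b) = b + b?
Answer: -2899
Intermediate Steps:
P(b) = 2*b
t(U) = -13 (t(U) = -26*U/(2*U) = -26*U*1/(2*U) = -26*1/2 = -13)
N(D) = 3 + D**2 + 12*D (N(D) = (D**2 + 12*D) + 3 = 3 + D**2 + 12*D)
t(88)*N(10) = -13*(3 + 10**2 + 12*10) = -13*(3 + 100 + 120) = -13*223 = -2899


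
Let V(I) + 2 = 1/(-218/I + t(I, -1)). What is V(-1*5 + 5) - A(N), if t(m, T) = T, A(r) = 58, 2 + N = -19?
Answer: -60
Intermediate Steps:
N = -21 (N = -2 - 19 = -21)
V(I) = -2 + 1/(-1 - 218/I) (V(I) = -2 + 1/(-218/I - 1) = -2 + 1/(-1 - 218/I))
V(-1*5 + 5) - A(N) = (436 + 3*(-1*5 + 5))/(-218 - (-1*5 + 5)) - 1*58 = (436 + 3*(-5 + 5))/(-218 - (-5 + 5)) - 58 = (436 + 3*0)/(-218 - 1*0) - 58 = (436 + 0)/(-218 + 0) - 58 = 436/(-218) - 58 = -1/218*436 - 58 = -2 - 58 = -60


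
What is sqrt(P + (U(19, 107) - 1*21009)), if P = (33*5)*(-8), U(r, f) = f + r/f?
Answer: I*sqrt(254417645)/107 ≈ 149.07*I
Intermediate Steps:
P = -1320 (P = 165*(-8) = -1320)
sqrt(P + (U(19, 107) - 1*21009)) = sqrt(-1320 + ((107 + 19/107) - 1*21009)) = sqrt(-1320 + ((107 + 19*(1/107)) - 21009)) = sqrt(-1320 + ((107 + 19/107) - 21009)) = sqrt(-1320 + (11468/107 - 21009)) = sqrt(-1320 - 2236495/107) = sqrt(-2377735/107) = I*sqrt(254417645)/107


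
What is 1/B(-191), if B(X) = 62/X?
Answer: -191/62 ≈ -3.0806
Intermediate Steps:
1/B(-191) = 1/(62/(-191)) = 1/(62*(-1/191)) = 1/(-62/191) = -191/62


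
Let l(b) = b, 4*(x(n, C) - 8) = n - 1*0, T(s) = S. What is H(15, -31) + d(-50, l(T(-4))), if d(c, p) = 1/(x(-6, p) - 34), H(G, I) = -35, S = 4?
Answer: -1927/55 ≈ -35.036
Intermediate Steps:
T(s) = 4
x(n, C) = 8 + n/4 (x(n, C) = 8 + (n - 1*0)/4 = 8 + (n + 0)/4 = 8 + n/4)
d(c, p) = -2/55 (d(c, p) = 1/((8 + (¼)*(-6)) - 34) = 1/((8 - 3/2) - 34) = 1/(13/2 - 34) = 1/(-55/2) = -2/55)
H(15, -31) + d(-50, l(T(-4))) = -35 - 2/55 = -1927/55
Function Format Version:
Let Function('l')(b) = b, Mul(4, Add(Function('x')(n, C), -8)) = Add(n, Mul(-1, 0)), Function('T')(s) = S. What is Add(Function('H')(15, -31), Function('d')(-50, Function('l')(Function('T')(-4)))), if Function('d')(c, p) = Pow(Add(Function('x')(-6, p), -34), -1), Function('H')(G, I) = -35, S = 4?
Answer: Rational(-1927, 55) ≈ -35.036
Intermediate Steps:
Function('T')(s) = 4
Function('x')(n, C) = Add(8, Mul(Rational(1, 4), n)) (Function('x')(n, C) = Add(8, Mul(Rational(1, 4), Add(n, Mul(-1, 0)))) = Add(8, Mul(Rational(1, 4), Add(n, 0))) = Add(8, Mul(Rational(1, 4), n)))
Function('d')(c, p) = Rational(-2, 55) (Function('d')(c, p) = Pow(Add(Add(8, Mul(Rational(1, 4), -6)), -34), -1) = Pow(Add(Add(8, Rational(-3, 2)), -34), -1) = Pow(Add(Rational(13, 2), -34), -1) = Pow(Rational(-55, 2), -1) = Rational(-2, 55))
Add(Function('H')(15, -31), Function('d')(-50, Function('l')(Function('T')(-4)))) = Add(-35, Rational(-2, 55)) = Rational(-1927, 55)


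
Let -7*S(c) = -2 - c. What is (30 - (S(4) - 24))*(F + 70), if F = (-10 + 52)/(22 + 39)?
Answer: 229152/61 ≈ 3756.6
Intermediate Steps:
S(c) = 2/7 + c/7 (S(c) = -(-2 - c)/7 = 2/7 + c/7)
F = 42/61 ≈ 0.68852
(30 - (S(4) - 24))*(F + 70) = (30 - ((2/7 + (1/7)*4) - 24))*(42/61 + 70) = (30 - ((2/7 + 4/7) - 24))*(4312/61) = (30 - (6/7 - 24))*(4312/61) = (30 - 1*(-162/7))*(4312/61) = (30 + 162/7)*(4312/61) = (372/7)*(4312/61) = 229152/61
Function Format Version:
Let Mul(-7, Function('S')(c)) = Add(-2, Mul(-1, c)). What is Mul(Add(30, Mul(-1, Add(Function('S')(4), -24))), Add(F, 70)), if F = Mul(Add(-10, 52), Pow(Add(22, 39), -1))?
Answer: Rational(229152, 61) ≈ 3756.6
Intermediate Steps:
Function('S')(c) = Add(Rational(2, 7), Mul(Rational(1, 7), c)) (Function('S')(c) = Mul(Rational(-1, 7), Add(-2, Mul(-1, c))) = Add(Rational(2, 7), Mul(Rational(1, 7), c)))
F = Rational(42, 61) (F = Mul(42, Pow(61, -1)) = Mul(42, Rational(1, 61)) = Rational(42, 61) ≈ 0.68852)
Mul(Add(30, Mul(-1, Add(Function('S')(4), -24))), Add(F, 70)) = Mul(Add(30, Mul(-1, Add(Add(Rational(2, 7), Mul(Rational(1, 7), 4)), -24))), Add(Rational(42, 61), 70)) = Mul(Add(30, Mul(-1, Add(Add(Rational(2, 7), Rational(4, 7)), -24))), Rational(4312, 61)) = Mul(Add(30, Mul(-1, Add(Rational(6, 7), -24))), Rational(4312, 61)) = Mul(Add(30, Mul(-1, Rational(-162, 7))), Rational(4312, 61)) = Mul(Add(30, Rational(162, 7)), Rational(4312, 61)) = Mul(Rational(372, 7), Rational(4312, 61)) = Rational(229152, 61)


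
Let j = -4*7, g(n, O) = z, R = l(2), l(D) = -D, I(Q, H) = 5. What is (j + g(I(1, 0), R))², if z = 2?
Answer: 676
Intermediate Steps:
R = -2 (R = -1*2 = -2)
g(n, O) = 2
j = -28
(j + g(I(1, 0), R))² = (-28 + 2)² = (-26)² = 676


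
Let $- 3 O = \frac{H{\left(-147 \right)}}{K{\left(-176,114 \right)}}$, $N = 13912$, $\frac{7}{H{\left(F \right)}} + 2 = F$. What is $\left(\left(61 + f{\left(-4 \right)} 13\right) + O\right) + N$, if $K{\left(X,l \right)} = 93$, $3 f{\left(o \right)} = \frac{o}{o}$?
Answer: $\frac{581051731}{41571} \approx 13977.0$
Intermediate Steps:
$H{\left(F \right)} = \frac{7}{-2 + F}$
$f{\left(o \right)} = \frac{1}{3}$ ($f{\left(o \right)} = \frac{o \frac{1}{o}}{3} = \frac{1}{3} \cdot 1 = \frac{1}{3}$)
$O = \frac{7}{41571}$ ($O = - \frac{\frac{7}{-2 - 147} \cdot \frac{1}{93}}{3} = - \frac{\frac{7}{-149} \cdot \frac{1}{93}}{3} = - \frac{7 \left(- \frac{1}{149}\right) \frac{1}{93}}{3} = - \frac{\left(- \frac{7}{149}\right) \frac{1}{93}}{3} = \left(- \frac{1}{3}\right) \left(- \frac{7}{13857}\right) = \frac{7}{41571} \approx 0.00016839$)
$\left(\left(61 + f{\left(-4 \right)} 13\right) + O\right) + N = \left(\left(61 + \frac{1}{3} \cdot 13\right) + \frac{7}{41571}\right) + 13912 = \left(\left(61 + \frac{13}{3}\right) + \frac{7}{41571}\right) + 13912 = \left(\frac{196}{3} + \frac{7}{41571}\right) + 13912 = \frac{2715979}{41571} + 13912 = \frac{581051731}{41571}$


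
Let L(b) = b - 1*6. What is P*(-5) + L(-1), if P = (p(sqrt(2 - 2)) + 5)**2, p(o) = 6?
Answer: -612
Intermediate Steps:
L(b) = -6 + b (L(b) = b - 6 = -6 + b)
P = 121 (P = (6 + 5)**2 = 11**2 = 121)
P*(-5) + L(-1) = 121*(-5) + (-6 - 1) = -605 - 7 = -612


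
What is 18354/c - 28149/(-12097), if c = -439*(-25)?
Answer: 530963613/132764575 ≈ 3.9993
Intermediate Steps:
c = 10975
18354/c - 28149/(-12097) = 18354/10975 - 28149/(-12097) = 18354*(1/10975) - 28149*(-1/12097) = 18354/10975 + 28149/12097 = 530963613/132764575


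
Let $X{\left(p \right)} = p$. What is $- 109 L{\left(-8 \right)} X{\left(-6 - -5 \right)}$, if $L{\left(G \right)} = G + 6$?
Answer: $-218$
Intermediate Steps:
$L{\left(G \right)} = 6 + G$
$- 109 L{\left(-8 \right)} X{\left(-6 - -5 \right)} = - 109 \left(6 - 8\right) \left(-6 - -5\right) = \left(-109\right) \left(-2\right) \left(-6 + 5\right) = 218 \left(-1\right) = -218$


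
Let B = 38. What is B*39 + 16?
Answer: 1498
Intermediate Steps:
B*39 + 16 = 38*39 + 16 = 1482 + 16 = 1498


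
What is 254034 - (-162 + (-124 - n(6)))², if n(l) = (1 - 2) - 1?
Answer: 173378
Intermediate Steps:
n(l) = -2 (n(l) = -1 - 1 = -2)
254034 - (-162 + (-124 - n(6)))² = 254034 - (-162 + (-124 - 1*(-2)))² = 254034 - (-162 + (-124 + 2))² = 254034 - (-162 - 122)² = 254034 - 1*(-284)² = 254034 - 1*80656 = 254034 - 80656 = 173378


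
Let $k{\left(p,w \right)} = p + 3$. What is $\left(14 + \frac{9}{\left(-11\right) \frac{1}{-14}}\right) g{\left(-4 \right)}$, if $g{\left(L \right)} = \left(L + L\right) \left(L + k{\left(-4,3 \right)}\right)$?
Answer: $\frac{11200}{11} \approx 1018.2$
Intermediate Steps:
$k{\left(p,w \right)} = 3 + p$
$g{\left(L \right)} = 2 L \left(-1 + L\right)$ ($g{\left(L \right)} = \left(L + L\right) \left(L + \left(3 - 4\right)\right) = 2 L \left(L - 1\right) = 2 L \left(-1 + L\right)$)
$\left(14 + \frac{9}{\left(-11\right) \frac{1}{-14}}\right) g{\left(-4 \right)} = \left(14 + \frac{9}{\left(-11\right) \frac{1}{-14}}\right) 2 \left(-4\right) \left(-1 - 4\right) = \left(14 + \frac{9}{\left(-11\right) \left(- \frac{1}{14}\right)}\right) 2 \left(-4\right) \left(-5\right) = \left(14 + \frac{9}{\frac{11}{14}}\right) 40 = \left(14 + 9 \cdot \frac{14}{11}\right) 40 = \left(14 + \frac{126}{11}\right) 40 = \frac{280}{11} \cdot 40 = \frac{11200}{11}$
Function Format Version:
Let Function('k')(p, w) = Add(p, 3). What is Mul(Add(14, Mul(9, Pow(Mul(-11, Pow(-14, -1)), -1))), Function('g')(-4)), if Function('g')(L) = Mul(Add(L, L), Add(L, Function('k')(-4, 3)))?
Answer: Rational(11200, 11) ≈ 1018.2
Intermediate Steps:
Function('k')(p, w) = Add(3, p)
Function('g')(L) = Mul(2, L, Add(-1, L)) (Function('g')(L) = Mul(Add(L, L), Add(L, Add(3, -4))) = Mul(Mul(2, L), Add(L, -1)) = Mul(Mul(2, L), Add(-1, L)) = Mul(2, L, Add(-1, L)))
Mul(Add(14, Mul(9, Pow(Mul(-11, Pow(-14, -1)), -1))), Function('g')(-4)) = Mul(Add(14, Mul(9, Pow(Mul(-11, Pow(-14, -1)), -1))), Mul(2, -4, Add(-1, -4))) = Mul(Add(14, Mul(9, Pow(Mul(-11, Rational(-1, 14)), -1))), Mul(2, -4, -5)) = Mul(Add(14, Mul(9, Pow(Rational(11, 14), -1))), 40) = Mul(Add(14, Mul(9, Rational(14, 11))), 40) = Mul(Add(14, Rational(126, 11)), 40) = Mul(Rational(280, 11), 40) = Rational(11200, 11)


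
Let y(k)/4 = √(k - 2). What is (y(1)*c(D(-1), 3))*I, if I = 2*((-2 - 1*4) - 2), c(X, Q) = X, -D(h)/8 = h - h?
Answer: 0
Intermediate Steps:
D(h) = 0 (D(h) = -8*(h - h) = -8*0 = 0)
y(k) = 4*√(-2 + k) (y(k) = 4*√(k - 2) = 4*√(-2 + k))
I = -16 (I = 2*((-2 - 4) - 2) = 2*(-6 - 2) = 2*(-8) = -16)
(y(1)*c(D(-1), 3))*I = ((4*√(-2 + 1))*0)*(-16) = ((4*√(-1))*0)*(-16) = ((4*I)*0)*(-16) = 0*(-16) = 0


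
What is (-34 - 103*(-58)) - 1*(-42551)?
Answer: 48491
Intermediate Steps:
(-34 - 103*(-58)) - 1*(-42551) = (-34 + 5974) + 42551 = 5940 + 42551 = 48491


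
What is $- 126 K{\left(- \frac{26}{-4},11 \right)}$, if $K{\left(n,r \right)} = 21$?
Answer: $-2646$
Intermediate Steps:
$- 126 K{\left(- \frac{26}{-4},11 \right)} = \left(-126\right) 21 = -2646$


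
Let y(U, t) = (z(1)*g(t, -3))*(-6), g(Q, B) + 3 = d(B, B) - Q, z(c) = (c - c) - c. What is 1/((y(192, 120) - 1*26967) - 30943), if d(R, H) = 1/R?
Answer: -1/58650 ≈ -1.7050e-5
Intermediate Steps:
z(c) = -c (z(c) = 0 - c = -c)
g(Q, B) = -3 + 1/B - Q (g(Q, B) = -3 + (1/B - Q) = -3 + 1/B - Q)
y(U, t) = -20 - 6*t (y(U, t) = ((-1*1)*(-3 + 1/(-3) - t))*(-6) = -(-3 - 1/3 - t)*(-6) = -(-10/3 - t)*(-6) = (10/3 + t)*(-6) = -20 - 6*t)
1/((y(192, 120) - 1*26967) - 30943) = 1/(((-20 - 6*120) - 1*26967) - 30943) = 1/(((-20 - 720) - 26967) - 30943) = 1/((-740 - 26967) - 30943) = 1/(-27707 - 30943) = 1/(-58650) = -1/58650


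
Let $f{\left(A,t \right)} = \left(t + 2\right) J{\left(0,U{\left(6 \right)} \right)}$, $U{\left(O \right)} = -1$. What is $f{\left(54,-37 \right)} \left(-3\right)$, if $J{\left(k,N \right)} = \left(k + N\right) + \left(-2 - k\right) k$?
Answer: $-105$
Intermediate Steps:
$J{\left(k,N \right)} = N + k + k \left(-2 - k\right)$ ($J{\left(k,N \right)} = \left(N + k\right) + k \left(-2 - k\right) = N + k + k \left(-2 - k\right)$)
$f{\left(A,t \right)} = -2 - t$ ($f{\left(A,t \right)} = \left(t + 2\right) \left(-1 - 0 - 0^{2}\right) = \left(2 + t\right) \left(-1 + 0 - 0\right) = \left(2 + t\right) \left(-1 + 0 + 0\right) = \left(2 + t\right) \left(-1\right) = -2 - t$)
$f{\left(54,-37 \right)} \left(-3\right) = \left(-2 - -37\right) \left(-3\right) = \left(-2 + 37\right) \left(-3\right) = 35 \left(-3\right) = -105$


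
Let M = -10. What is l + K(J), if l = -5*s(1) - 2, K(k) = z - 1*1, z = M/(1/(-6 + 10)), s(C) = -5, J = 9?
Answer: -18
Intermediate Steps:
z = -40 (z = -10/(1/(-6 + 10)) = -10/(1/4) = -10/¼ = -10*4 = -40)
K(k) = -41 (K(k) = -40 - 1*1 = -40 - 1 = -41)
l = 23 (l = -5*(-5) - 2 = 25 - 2 = 23)
l + K(J) = 23 - 41 = -18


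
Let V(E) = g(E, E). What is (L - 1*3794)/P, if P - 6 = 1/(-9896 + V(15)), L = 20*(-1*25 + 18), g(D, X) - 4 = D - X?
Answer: -38915128/59351 ≈ -655.68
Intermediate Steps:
g(D, X) = 4 + D - X (g(D, X) = 4 + (D - X) = 4 + D - X)
L = -140 (L = 20*(-25 + 18) = 20*(-7) = -140)
V(E) = 4 (V(E) = 4 + E - E = 4)
P = 59351/9892 (P = 6 + 1/(-9896 + 4) = 6 + 1/(-9892) = 6 - 1/9892 = 59351/9892 ≈ 5.9999)
(L - 1*3794)/P = (-140 - 1*3794)/(59351/9892) = (-140 - 3794)*(9892/59351) = -3934*9892/59351 = -38915128/59351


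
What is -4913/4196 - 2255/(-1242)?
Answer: 1680017/2605716 ≈ 0.64474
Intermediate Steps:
-4913/4196 - 2255/(-1242) = -4913*1/4196 - 2255*(-1/1242) = -4913/4196 + 2255/1242 = 1680017/2605716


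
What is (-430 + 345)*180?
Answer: -15300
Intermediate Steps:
(-430 + 345)*180 = -85*180 = -15300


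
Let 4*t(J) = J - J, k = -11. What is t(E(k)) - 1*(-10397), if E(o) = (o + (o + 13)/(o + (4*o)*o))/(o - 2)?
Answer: 10397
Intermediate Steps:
E(o) = (o + (13 + o)/(o + 4*o²))/(-2 + o)
t(J) = 0 (t(J) = (J - J)/4 = (¼)*0 = 0)
t(E(k)) - 1*(-10397) = 0 - 1*(-10397) = 0 + 10397 = 10397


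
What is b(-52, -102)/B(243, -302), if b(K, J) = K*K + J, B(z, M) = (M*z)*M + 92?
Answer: 1301/11081332 ≈ 0.00011740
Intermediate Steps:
B(z, M) = 92 + z*M**2 (B(z, M) = z*M**2 + 92 = 92 + z*M**2)
b(K, J) = J + K**2 (b(K, J) = K**2 + J = J + K**2)
b(-52, -102)/B(243, -302) = (-102 + (-52)**2)/(92 + 243*(-302)**2) = (-102 + 2704)/(92 + 243*91204) = 2602/(92 + 22162572) = 2602/22162664 = 2602*(1/22162664) = 1301/11081332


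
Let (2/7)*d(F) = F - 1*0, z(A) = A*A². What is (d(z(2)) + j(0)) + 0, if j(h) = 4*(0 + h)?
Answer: 28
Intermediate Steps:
j(h) = 4*h
z(A) = A³
d(F) = 7*F/2 (d(F) = 7*(F - 1*0)/2 = 7*(F + 0)/2 = 7*F/2)
(d(z(2)) + j(0)) + 0 = ((7/2)*2³ + 4*0) + 0 = ((7/2)*8 + 0) + 0 = (28 + 0) + 0 = 28 + 0 = 28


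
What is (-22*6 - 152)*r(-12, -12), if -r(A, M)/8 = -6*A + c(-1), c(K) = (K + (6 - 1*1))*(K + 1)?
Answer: 163584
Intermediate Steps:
c(K) = (1 + K)*(5 + K) (c(K) = (K + (6 - 1))*(1 + K) = (K + 5)*(1 + K) = (5 + K)*(1 + K) = (1 + K)*(5 + K))
r(A, M) = 48*A (r(A, M) = -8*(-6*A + (5 + (-1)**2 + 6*(-1))) = -8*(-6*A + (5 + 1 - 6)) = -8*(-6*A + 0) = -(-48)*A = 48*A)
(-22*6 - 152)*r(-12, -12) = (-22*6 - 152)*(48*(-12)) = (-132 - 152)*(-576) = -284*(-576) = 163584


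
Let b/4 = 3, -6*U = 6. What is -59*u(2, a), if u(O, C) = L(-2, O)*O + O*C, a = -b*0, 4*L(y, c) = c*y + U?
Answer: 295/2 ≈ 147.50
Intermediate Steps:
U = -1 (U = -⅙*6 = -1)
b = 12 (b = 4*3 = 12)
L(y, c) = -¼ + c*y/4 (L(y, c) = (c*y - 1)/4 = (-1 + c*y)/4 = -¼ + c*y/4)
a = 0 (a = -1*12*0 = -12*0 = 0)
u(O, C) = C*O + O*(-¼ - O/2) (u(O, C) = (-¼ + (¼)*O*(-2))*O + O*C = (-¼ - O/2)*O + C*O = O*(-¼ - O/2) + C*O = C*O + O*(-¼ - O/2))
-59*u(2, a) = -59*2*(-1 - 2*2 + 4*0)/4 = -59*2*(-1 - 4 + 0)/4 = -59*2*(-5)/4 = -59*(-5/2) = 295/2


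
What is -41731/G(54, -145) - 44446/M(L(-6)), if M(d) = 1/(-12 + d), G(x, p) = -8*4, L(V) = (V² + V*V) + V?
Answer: -76760957/32 ≈ -2.3988e+6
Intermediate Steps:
L(V) = V + 2*V² (L(V) = (V² + V²) + V = 2*V² + V = V + 2*V²)
G(x, p) = -32
-41731/G(54, -145) - 44446/M(L(-6)) = -41731/(-32) - (-533352 - 266676*(1 + 2*(-6))) = -41731*(-1/32) - (-533352 - 266676*(1 - 12)) = 41731/32 - 44446/(1/(-12 - 6*(-11))) = 41731/32 - 44446/(1/(-12 + 66)) = 41731/32 - 44446/(1/54) = 41731/32 - 44446/1/54 = 41731/32 - 44446*54 = 41731/32 - 2400084 = -76760957/32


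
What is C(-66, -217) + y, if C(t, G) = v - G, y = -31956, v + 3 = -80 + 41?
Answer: -31781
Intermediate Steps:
v = -42 (v = -3 + (-80 + 41) = -3 - 39 = -42)
C(t, G) = -42 - G
C(-66, -217) + y = (-42 - 1*(-217)) - 31956 = (-42 + 217) - 31956 = 175 - 31956 = -31781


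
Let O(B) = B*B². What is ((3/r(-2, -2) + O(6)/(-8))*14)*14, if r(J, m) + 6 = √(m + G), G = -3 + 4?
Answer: -199332/37 - 588*I/37 ≈ -5387.4 - 15.892*I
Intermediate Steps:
G = 1
O(B) = B³
r(J, m) = -6 + √(1 + m) (r(J, m) = -6 + √(m + 1) = -6 + √(1 + m))
((3/r(-2, -2) + O(6)/(-8))*14)*14 = ((3/(-6 + √(1 - 2)) + 6³/(-8))*14)*14 = ((3/(-6 + √(-1)) + 216*(-⅛))*14)*14 = ((3/(-6 + I) - 27)*14)*14 = ((3*((-6 - I)/37) - 27)*14)*14 = ((3*(-6 - I)/37 - 27)*14)*14 = ((-27 + 3*(-6 - I)/37)*14)*14 = (-378 + 42*(-6 - I)/37)*14 = -5292 + 588*(-6 - I)/37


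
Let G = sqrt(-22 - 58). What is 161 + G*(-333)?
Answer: 161 - 1332*I*sqrt(5) ≈ 161.0 - 2978.4*I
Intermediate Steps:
G = 4*I*sqrt(5) (G = sqrt(-80) = 4*I*sqrt(5) ≈ 8.9443*I)
161 + G*(-333) = 161 + (4*I*sqrt(5))*(-333) = 161 - 1332*I*sqrt(5)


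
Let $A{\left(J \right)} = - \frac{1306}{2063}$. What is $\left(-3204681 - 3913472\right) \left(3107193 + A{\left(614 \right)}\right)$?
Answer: $- \frac{45628341988745509}{2063} \approx -2.2117 \cdot 10^{13}$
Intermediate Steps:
$A{\left(J \right)} = - \frac{1306}{2063}$ ($A{\left(J \right)} = \left(-1306\right) \frac{1}{2063} = - \frac{1306}{2063}$)
$\left(-3204681 - 3913472\right) \left(3107193 + A{\left(614 \right)}\right) = \left(-3204681 - 3913472\right) \left(3107193 - \frac{1306}{2063}\right) = \left(-7118153\right) \frac{6410137853}{2063} = - \frac{45628341988745509}{2063}$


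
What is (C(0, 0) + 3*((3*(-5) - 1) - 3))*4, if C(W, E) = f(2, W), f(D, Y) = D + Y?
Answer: -220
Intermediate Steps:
C(W, E) = 2 + W
(C(0, 0) + 3*((3*(-5) - 1) - 3))*4 = ((2 + 0) + 3*((3*(-5) - 1) - 3))*4 = (2 + 3*((-15 - 1) - 3))*4 = (2 + 3*(-16 - 3))*4 = (2 + 3*(-19))*4 = (2 - 57)*4 = -55*4 = -220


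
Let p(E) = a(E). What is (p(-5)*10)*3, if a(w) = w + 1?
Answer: -120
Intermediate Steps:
a(w) = 1 + w
p(E) = 1 + E
(p(-5)*10)*3 = ((1 - 5)*10)*3 = -4*10*3 = -40*3 = -120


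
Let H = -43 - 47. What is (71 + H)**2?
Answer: 361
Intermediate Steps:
H = -90
(71 + H)**2 = (71 - 90)**2 = (-19)**2 = 361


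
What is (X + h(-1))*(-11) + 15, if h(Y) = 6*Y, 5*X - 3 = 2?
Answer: 70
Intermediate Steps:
X = 1 (X = ⅗ + (⅕)*2 = ⅗ + ⅖ = 1)
(X + h(-1))*(-11) + 15 = (1 + 6*(-1))*(-11) + 15 = (1 - 6)*(-11) + 15 = -5*(-11) + 15 = 55 + 15 = 70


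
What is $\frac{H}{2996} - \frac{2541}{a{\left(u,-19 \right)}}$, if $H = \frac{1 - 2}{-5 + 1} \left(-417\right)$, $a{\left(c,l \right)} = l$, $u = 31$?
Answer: $\frac{30443421}{227696} \approx 133.7$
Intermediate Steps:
$H = - \frac{417}{4}$ ($H = - \frac{1}{-4} \left(-417\right) = \left(-1\right) \left(- \frac{1}{4}\right) \left(-417\right) = \frac{1}{4} \left(-417\right) = - \frac{417}{4} \approx -104.25$)
$\frac{H}{2996} - \frac{2541}{a{\left(u,-19 \right)}} = - \frac{417}{4 \cdot 2996} - \frac{2541}{-19} = \left(- \frac{417}{4}\right) \frac{1}{2996} - - \frac{2541}{19} = - \frac{417}{11984} + \frac{2541}{19} = \frac{30443421}{227696}$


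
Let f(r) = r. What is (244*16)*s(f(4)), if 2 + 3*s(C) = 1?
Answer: -3904/3 ≈ -1301.3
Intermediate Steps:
s(C) = -1/3 (s(C) = -2/3 + (1/3)*1 = -2/3 + 1/3 = -1/3)
(244*16)*s(f(4)) = (244*16)*(-1/3) = 3904*(-1/3) = -3904/3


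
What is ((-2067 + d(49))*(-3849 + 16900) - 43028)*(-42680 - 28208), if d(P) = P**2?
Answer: -305953033328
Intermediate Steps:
((-2067 + d(49))*(-3849 + 16900) - 43028)*(-42680 - 28208) = ((-2067 + 49**2)*(-3849 + 16900) - 43028)*(-42680 - 28208) = ((-2067 + 2401)*13051 - 43028)*(-70888) = (334*13051 - 43028)*(-70888) = (4359034 - 43028)*(-70888) = 4316006*(-70888) = -305953033328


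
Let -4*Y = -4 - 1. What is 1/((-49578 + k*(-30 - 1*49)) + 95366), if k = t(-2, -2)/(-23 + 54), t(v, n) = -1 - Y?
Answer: 124/5678423 ≈ 2.1837e-5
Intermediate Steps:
Y = 5/4 (Y = -(-4 - 1)/4 = -1/4*(-5) = 5/4 ≈ 1.2500)
t(v, n) = -9/4 (t(v, n) = -1 - 1*5/4 = -1 - 5/4 = -9/4)
k = -9/124 (k = -9/(4*(-23 + 54)) = -9/4/31 = -9/4*1/31 = -9/124 ≈ -0.072581)
1/((-49578 + k*(-30 - 1*49)) + 95366) = 1/((-49578 - 9*(-30 - 1*49)/124) + 95366) = 1/((-49578 - 9*(-30 - 49)/124) + 95366) = 1/((-49578 - 9/124*(-79)) + 95366) = 1/((-49578 + 711/124) + 95366) = 1/(-6146961/124 + 95366) = 1/(5678423/124) = 124/5678423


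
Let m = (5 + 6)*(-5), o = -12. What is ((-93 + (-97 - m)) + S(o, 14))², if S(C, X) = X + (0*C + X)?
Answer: 11449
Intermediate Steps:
m = -55 (m = 11*(-5) = -55)
S(C, X) = 2*X (S(C, X) = X + (0 + X) = X + X = 2*X)
((-93 + (-97 - m)) + S(o, 14))² = ((-93 + (-97 - 1*(-55))) + 2*14)² = ((-93 + (-97 + 55)) + 28)² = ((-93 - 42) + 28)² = (-135 + 28)² = (-107)² = 11449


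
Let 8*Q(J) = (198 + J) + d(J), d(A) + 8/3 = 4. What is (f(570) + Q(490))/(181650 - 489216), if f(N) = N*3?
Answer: -10777/1845396 ≈ -0.0058399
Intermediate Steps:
d(A) = 4/3 (d(A) = -8/3 + 4 = 4/3)
f(N) = 3*N
Q(J) = 299/12 + J/8 (Q(J) = ((198 + J) + 4/3)/8 = (598/3 + J)/8 = 299/12 + J/8)
(f(570) + Q(490))/(181650 - 489216) = (3*570 + (299/12 + (⅛)*490))/(181650 - 489216) = (1710 + (299/12 + 245/4))/(-307566) = (1710 + 517/6)*(-1/307566) = (10777/6)*(-1/307566) = -10777/1845396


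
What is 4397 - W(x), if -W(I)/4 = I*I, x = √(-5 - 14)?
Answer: 4321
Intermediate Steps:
x = I*√19 (x = √(-19) = I*√19 ≈ 4.3589*I)
W(I) = -4*I² (W(I) = -4*I*I = -4*I²)
4397 - W(x) = 4397 - (-4)*(I*√19)² = 4397 - (-4)*(-19) = 4397 - 1*76 = 4397 - 76 = 4321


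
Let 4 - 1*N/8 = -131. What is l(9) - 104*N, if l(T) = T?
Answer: -112311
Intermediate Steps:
N = 1080 (N = 32 - 8*(-131) = 32 + 1048 = 1080)
l(9) - 104*N = 9 - 104*1080 = 9 - 112320 = -112311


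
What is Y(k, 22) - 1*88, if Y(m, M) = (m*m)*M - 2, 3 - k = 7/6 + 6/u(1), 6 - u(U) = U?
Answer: -36529/450 ≈ -81.176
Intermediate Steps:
u(U) = 6 - U
k = 19/30 (k = 3 - (7/6 + 6/(6 - 1*1)) = 3 - (7*(⅙) + 6/(6 - 1)) = 3 - (7/6 + 6/5) = 3 - 1*71/30 = 3 - 71/30 = 19/30 ≈ 0.63333)
Y(m, M) = -2 + M*m² (Y(m, M) = m²*M - 2 = M*m² - 2 = -2 + M*m²)
Y(k, 22) - 1*88 = (-2 + 22*(19/30)²) - 1*88 = (-2 + 22*(361/900)) - 88 = (-2 + 3971/450) - 88 = 3071/450 - 88 = -36529/450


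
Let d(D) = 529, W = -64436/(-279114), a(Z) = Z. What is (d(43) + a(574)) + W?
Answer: 153963589/139557 ≈ 1103.2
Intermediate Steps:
W = 32218/139557 (W = -64436*(-1/279114) = 32218/139557 ≈ 0.23086)
(d(43) + a(574)) + W = (529 + 574) + 32218/139557 = 1103 + 32218/139557 = 153963589/139557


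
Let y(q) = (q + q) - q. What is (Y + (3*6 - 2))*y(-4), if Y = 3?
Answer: -76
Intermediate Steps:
y(q) = q (y(q) = 2*q - q = q)
(Y + (3*6 - 2))*y(-4) = (3 + (3*6 - 2))*(-4) = (3 + (18 - 2))*(-4) = (3 + 16)*(-4) = 19*(-4) = -76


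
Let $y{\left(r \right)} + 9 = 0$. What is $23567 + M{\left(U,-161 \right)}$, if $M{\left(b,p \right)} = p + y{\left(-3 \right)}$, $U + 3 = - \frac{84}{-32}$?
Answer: $23397$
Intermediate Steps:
$U = - \frac{3}{8}$ ($U = -3 - \frac{84}{-32} = -3 - - \frac{21}{8} = -3 + \frac{21}{8} = - \frac{3}{8} \approx -0.375$)
$y{\left(r \right)} = -9$ ($y{\left(r \right)} = -9 + 0 = -9$)
$M{\left(b,p \right)} = -9 + p$ ($M{\left(b,p \right)} = p - 9 = -9 + p$)
$23567 + M{\left(U,-161 \right)} = 23567 - 170 = 23397$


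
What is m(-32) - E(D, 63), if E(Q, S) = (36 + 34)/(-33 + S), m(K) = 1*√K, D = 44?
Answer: -7/3 + 4*I*√2 ≈ -2.3333 + 5.6569*I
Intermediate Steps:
m(K) = √K
E(Q, S) = 70/(-33 + S)
m(-32) - E(D, 63) = √(-32) - 70/(-33 + 63) = 4*I*√2 - 70/30 = 4*I*√2 - 1*7/3 = 4*I*√2 - 7/3 = -7/3 + 4*I*√2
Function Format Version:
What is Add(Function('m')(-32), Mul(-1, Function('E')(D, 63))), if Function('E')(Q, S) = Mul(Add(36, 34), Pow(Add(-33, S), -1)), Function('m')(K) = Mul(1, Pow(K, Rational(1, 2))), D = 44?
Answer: Add(Rational(-7, 3), Mul(4, I, Pow(2, Rational(1, 2)))) ≈ Add(-2.3333, Mul(5.6569, I))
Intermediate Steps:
Function('m')(K) = Pow(K, Rational(1, 2))
Function('E')(Q, S) = Mul(70, Pow(Add(-33, S), -1))
Add(Function('m')(-32), Mul(-1, Function('E')(D, 63))) = Add(Pow(-32, Rational(1, 2)), Mul(-1, Mul(70, Pow(Add(-33, 63), -1)))) = Add(Mul(4, I, Pow(2, Rational(1, 2))), Mul(-1, Mul(70, Pow(30, -1)))) = Add(Mul(4, I, Pow(2, Rational(1, 2))), Mul(-1, Mul(70, Rational(1, 30)))) = Add(Mul(4, I, Pow(2, Rational(1, 2))), Mul(-1, Rational(7, 3))) = Add(Mul(4, I, Pow(2, Rational(1, 2))), Rational(-7, 3)) = Add(Rational(-7, 3), Mul(4, I, Pow(2, Rational(1, 2))))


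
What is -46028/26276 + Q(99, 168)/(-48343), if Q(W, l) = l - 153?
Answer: -556381436/317565167 ≈ -1.7520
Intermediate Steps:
Q(W, l) = -153 + l
-46028/26276 + Q(99, 168)/(-48343) = -46028/26276 + (-153 + 168)/(-48343) = -46028*1/26276 + 15*(-1/48343) = -11507/6569 - 15/48343 = -556381436/317565167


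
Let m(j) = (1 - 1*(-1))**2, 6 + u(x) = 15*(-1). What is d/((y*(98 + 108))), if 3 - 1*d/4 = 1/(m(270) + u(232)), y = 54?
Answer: 52/47277 ≈ 0.0010999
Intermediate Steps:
u(x) = -21 (u(x) = -6 + 15*(-1) = -6 - 15 = -21)
m(j) = 4 (m(j) = (1 + 1)**2 = 2**2 = 4)
d = 208/17 (d = 12 - 4/(4 - 21) = 12 - 4/(-17) = 12 - 4*(-1/17) = 12 + 4/17 = 208/17 ≈ 12.235)
d/((y*(98 + 108))) = 208/(17*((54*(98 + 108)))) = 208/(17*((54*206))) = (208/17)/11124 = (208/17)*(1/11124) = 52/47277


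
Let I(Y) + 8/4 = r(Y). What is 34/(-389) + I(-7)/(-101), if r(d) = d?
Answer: 67/39289 ≈ 0.0017053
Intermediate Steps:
I(Y) = -2 + Y
34/(-389) + I(-7)/(-101) = 34/(-389) + (-2 - 7)/(-101) = 34*(-1/389) - 9*(-1/101) = -34/389 + 9/101 = 67/39289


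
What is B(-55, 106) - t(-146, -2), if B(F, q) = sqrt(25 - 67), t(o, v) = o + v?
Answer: 148 + I*sqrt(42) ≈ 148.0 + 6.4807*I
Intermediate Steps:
B(F, q) = I*sqrt(42) (B(F, q) = sqrt(-42) = I*sqrt(42))
B(-55, 106) - t(-146, -2) = I*sqrt(42) - (-146 - 2) = I*sqrt(42) - 1*(-148) = I*sqrt(42) + 148 = 148 + I*sqrt(42)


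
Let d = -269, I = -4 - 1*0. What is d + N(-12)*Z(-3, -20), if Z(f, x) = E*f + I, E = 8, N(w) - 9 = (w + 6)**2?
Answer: -1529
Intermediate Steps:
N(w) = 9 + (6 + w)**2 (N(w) = 9 + (w + 6)**2 = 9 + (6 + w)**2)
I = -4 (I = -4 + 0 = -4)
Z(f, x) = -4 + 8*f (Z(f, x) = 8*f - 4 = -4 + 8*f)
d + N(-12)*Z(-3, -20) = -269 + (9 + (6 - 12)**2)*(-4 + 8*(-3)) = -269 + (9 + (-6)**2)*(-4 - 24) = -269 + (9 + 36)*(-28) = -269 + 45*(-28) = -269 - 1260 = -1529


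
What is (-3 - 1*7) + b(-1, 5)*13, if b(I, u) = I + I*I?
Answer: -10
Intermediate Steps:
b(I, u) = I + I**2
(-3 - 1*7) + b(-1, 5)*13 = (-3 - 1*7) - (1 - 1)*13 = (-3 - 7) - 1*0*13 = -10 + 0*13 = -10 + 0 = -10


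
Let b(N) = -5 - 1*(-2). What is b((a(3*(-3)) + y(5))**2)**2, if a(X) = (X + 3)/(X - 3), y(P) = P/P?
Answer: 9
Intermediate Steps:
y(P) = 1
a(X) = (3 + X)/(-3 + X)
b(N) = -3 (b(N) = -5 + 2 = -3)
b((a(3*(-3)) + y(5))**2)**2 = (-3)**2 = 9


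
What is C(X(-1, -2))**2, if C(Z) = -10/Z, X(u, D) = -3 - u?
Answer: 25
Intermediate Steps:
C(X(-1, -2))**2 = (-10/(-3 - 1*(-1)))**2 = (-10/(-3 + 1))**2 = (-10/(-2))**2 = (-10*(-1/2))**2 = 5**2 = 25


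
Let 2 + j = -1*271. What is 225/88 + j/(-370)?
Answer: 53637/16280 ≈ 3.2947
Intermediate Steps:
j = -273 (j = -2 - 1*271 = -2 - 271 = -273)
225/88 + j/(-370) = 225/88 - 273/(-370) = 225*(1/88) - 273*(-1/370) = 225/88 + 273/370 = 53637/16280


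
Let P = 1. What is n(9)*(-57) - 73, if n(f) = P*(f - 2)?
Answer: -472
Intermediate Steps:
n(f) = -2 + f (n(f) = 1*(f - 2) = 1*(-2 + f) = -2 + f)
n(9)*(-57) - 73 = (-2 + 9)*(-57) - 73 = 7*(-57) - 73 = -399 - 73 = -472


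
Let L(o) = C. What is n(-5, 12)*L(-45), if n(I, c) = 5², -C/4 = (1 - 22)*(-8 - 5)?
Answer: -27300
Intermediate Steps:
C = -1092 (C = -4*(1 - 22)*(-8 - 5) = -(-84)*(-13) = -4*273 = -1092)
n(I, c) = 25
L(o) = -1092
n(-5, 12)*L(-45) = 25*(-1092) = -27300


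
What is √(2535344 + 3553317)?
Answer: √6088661 ≈ 2467.5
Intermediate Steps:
√(2535344 + 3553317) = √6088661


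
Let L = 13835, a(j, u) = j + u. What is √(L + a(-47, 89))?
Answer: √13877 ≈ 117.80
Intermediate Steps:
√(L + a(-47, 89)) = √(13835 + (-47 + 89)) = √(13835 + 42) = √13877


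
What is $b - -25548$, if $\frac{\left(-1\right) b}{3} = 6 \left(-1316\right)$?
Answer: $49236$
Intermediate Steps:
$b = 23688$ ($b = - 3 \cdot 6 \left(-1316\right) = \left(-3\right) \left(-7896\right) = 23688$)
$b - -25548 = 23688 - -25548 = 23688 + 25548 = 49236$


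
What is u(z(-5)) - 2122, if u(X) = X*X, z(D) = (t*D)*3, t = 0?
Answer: -2122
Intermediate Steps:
z(D) = 0 (z(D) = (0*D)*3 = 0*3 = 0)
u(X) = X²
u(z(-5)) - 2122 = 0² - 2122 = 0 - 2122 = -2122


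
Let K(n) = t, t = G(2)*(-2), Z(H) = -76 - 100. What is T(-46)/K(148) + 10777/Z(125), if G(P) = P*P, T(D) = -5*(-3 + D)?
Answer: -16167/176 ≈ -91.858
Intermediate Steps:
Z(H) = -176
T(D) = 15 - 5*D
G(P) = P²
t = -8 (t = 2²*(-2) = 4*(-2) = -8)
K(n) = -8
T(-46)/K(148) + 10777/Z(125) = (15 - 5*(-46))/(-8) + 10777/(-176) = (15 + 230)*(-⅛) + 10777*(-1/176) = 245*(-⅛) - 10777/176 = -245/8 - 10777/176 = -16167/176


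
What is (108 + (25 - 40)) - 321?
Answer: -228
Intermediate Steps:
(108 + (25 - 40)) - 321 = (108 - 15) - 321 = 93 - 321 = -228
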